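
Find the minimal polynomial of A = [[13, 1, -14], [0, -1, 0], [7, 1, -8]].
m_A(x) = (x - 6)(x + 1)^2

The characteristic polynomial factors as (x - 6)(x + 1)^2. The minimal polynomial is ∏(x - λ)^{k_λ} where k_λ is the size of the largest Jordan block at λ.

For λ = -1: rank(A + I) = 2, and the largest Jordan block has size 2 (the smallest k with rank((A + I)^k) = rank((A + I)^(k+1))).
For λ = 6: rank(A - 6I) = 2, and the largest Jordan block has size 1 (the smallest k with rank((A - 6I)^k) = rank((A - 6I)^(k+1))).

So m_A(x) = (x - 6)(x + 1)^2.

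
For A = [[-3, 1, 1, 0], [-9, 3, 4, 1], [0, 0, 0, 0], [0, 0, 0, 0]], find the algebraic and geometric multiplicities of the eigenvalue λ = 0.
algebraic multiplicity 4, geometric multiplicity 2

The characteristic polynomial is x^4, so the factor x appears with exponent 4: the algebraic multiplicity is 4.

rank(A) = 2, so the eigenspace has dimension 4 - 2 = 2: the geometric multiplicity is 2.

Since 2 < 4, A is not diagonalizable.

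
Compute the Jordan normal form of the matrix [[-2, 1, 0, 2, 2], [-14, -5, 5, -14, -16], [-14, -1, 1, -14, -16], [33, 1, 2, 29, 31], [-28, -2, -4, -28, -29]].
J = [[-4, 1, 0, 0, 0], [0, -4, 1, 0, 0], [0, 0, -4, 0, 0], [0, 0, 0, 3, 1], [0, 0, 0, 0, 3]]

The characteristic polynomial is det(xI - A) = (x - 3)^2(x + 4)^3, so the eigenvalues are -4 (algebraic multiplicity 3), 3 (algebraic multiplicity 2).

For λ = -4: rank(A + 4I) = 4, rank((A + 4I)^2) = 3, rank((A + 4I)^3) = 2. The eigenspace has dimension 5 - 4 = 1, so there is 1 Jordan block; the rank sequence gives block sizes [3].

For λ = 3: rank(A - 3I) = 4, rank((A - 3I)^2) = 3. The eigenspace has dimension 5 - 4 = 1, so there is 1 Jordan block; the rank sequence gives block sizes [2].

Assembling the blocks gives the Jordan form J above.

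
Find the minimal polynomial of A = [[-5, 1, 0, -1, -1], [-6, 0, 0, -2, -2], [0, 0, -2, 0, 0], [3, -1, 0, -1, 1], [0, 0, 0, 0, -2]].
The characteristic polynomial factors as (x + 2)^5. The minimal polynomial is ∏(x - λ)^{k_λ} where k_λ is the size of the largest Jordan block at λ.

For λ = -2: rank(A + 2I) = 1, and the largest Jordan block has size 2 (the smallest k with rank((A + 2I)^k) = rank((A + 2I)^(k+1))).

So m_A(x) = (x + 2)^2.

m_A(x) = (x + 2)^2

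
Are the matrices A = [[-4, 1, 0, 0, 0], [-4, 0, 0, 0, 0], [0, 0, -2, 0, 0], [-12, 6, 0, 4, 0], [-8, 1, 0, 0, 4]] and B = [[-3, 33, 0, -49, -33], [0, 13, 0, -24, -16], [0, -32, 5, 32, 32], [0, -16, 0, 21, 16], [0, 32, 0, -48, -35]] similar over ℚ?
No.

trace(A) = 2 but trace(B) = 1. The trace is a similarity invariant, so A and B are not similar.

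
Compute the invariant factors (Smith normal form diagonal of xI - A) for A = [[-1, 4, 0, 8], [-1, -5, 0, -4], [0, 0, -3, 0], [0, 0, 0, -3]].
The Jordan structure of A has elementary divisors (x + 3)^2, (x + 3), (x + 3). Arranging the block sizes at each eigenvalue in decreasing order and taking row products gives the invariant factors.

Invariant factors (smallest first, each dividing the next): x + 3, x + 3, (x + 3)^2.

Check: the last factor (x + 3)^2 is the minimal polynomial, and the product (x + 3)^4 is the characteristic polynomial.

x + 3, x + 3, (x + 3)^2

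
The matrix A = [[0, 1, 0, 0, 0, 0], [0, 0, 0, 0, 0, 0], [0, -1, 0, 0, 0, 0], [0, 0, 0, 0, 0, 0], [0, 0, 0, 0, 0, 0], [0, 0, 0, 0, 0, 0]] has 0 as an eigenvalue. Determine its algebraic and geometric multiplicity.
The characteristic polynomial is x^6, so the factor x appears with exponent 6: the algebraic multiplicity is 6.

rank(A) = 1, so the eigenspace has dimension 6 - 1 = 5: the geometric multiplicity is 5.

Since 5 < 6, A is not diagonalizable.

algebraic multiplicity 6, geometric multiplicity 5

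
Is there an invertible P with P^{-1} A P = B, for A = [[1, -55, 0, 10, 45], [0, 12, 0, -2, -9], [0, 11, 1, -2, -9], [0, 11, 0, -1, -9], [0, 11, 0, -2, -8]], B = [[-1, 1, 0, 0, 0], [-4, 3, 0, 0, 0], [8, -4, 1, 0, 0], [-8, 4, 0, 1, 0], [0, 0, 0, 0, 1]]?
Yes.

Two matrices over a field are similar if and only if they have the same invariant factors.

Both A and B have characteristic polynomial (x - 1)^5 and minimal polynomial (x - 1)^2. Computing further, both have invariant factors x - 1, x - 1, x - 1, (x - 1)^2. Hence A and B are similar.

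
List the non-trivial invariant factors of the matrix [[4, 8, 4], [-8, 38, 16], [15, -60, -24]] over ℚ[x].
x - 6, (x - 6)^2

The Jordan structure of A has elementary divisors (x - 6)^2, (x - 6). Arranging the block sizes at each eigenvalue in decreasing order and taking row products gives the invariant factors.

Invariant factors (smallest first, each dividing the next): x - 6, (x - 6)^2.

Check: the last factor (x - 6)^2 is the minimal polynomial, and the product (x - 6)^3 is the characteristic polynomial.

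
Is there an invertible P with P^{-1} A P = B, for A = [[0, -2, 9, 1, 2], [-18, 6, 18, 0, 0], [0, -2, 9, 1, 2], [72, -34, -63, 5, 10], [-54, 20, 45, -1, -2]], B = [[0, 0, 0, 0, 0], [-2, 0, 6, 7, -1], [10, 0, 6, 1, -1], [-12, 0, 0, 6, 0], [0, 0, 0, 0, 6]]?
Two matrices over a field are similar if and only if they have the same invariant factors.

Both A and B have characteristic polynomial x^2(x - 6)^3 and minimal polynomial x(x - 6)^2. Computing further, both have invariant factors x(x - 6), x(x - 6)^2. Hence A and B are similar.

Yes.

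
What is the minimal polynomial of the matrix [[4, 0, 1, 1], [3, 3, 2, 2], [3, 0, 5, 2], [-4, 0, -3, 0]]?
The characteristic polynomial factors as (x - 3)^4. The minimal polynomial is ∏(x - λ)^{k_λ} where k_λ is the size of the largest Jordan block at λ.

For λ = 3: rank(A - 3I) = 2, and the largest Jordan block has size 3 (the smallest k with rank((A - 3I)^k) = rank((A - 3I)^(k+1))).

So m_A(x) = (x - 3)^3.

m_A(x) = (x - 3)^3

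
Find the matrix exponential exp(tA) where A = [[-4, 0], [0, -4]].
e^{tA} = [[e^{-4*t}, 0], [0, e^{-4*t}]]

A has Jordan form J = [[-4, 0], [0, -4]] with A = PJP^{-1}, so e^{tA} = P e^{tJ} P^{-1}.

For a Jordan block J_k(λ), e^{tJ_k(λ)} = e^{λt} · (I + tN + t^2 N^2/2! + ... + t^{k-1} N^{k-1}/(k-1)!) where N is the nilpotent superdiagonal part.

Assembling the blocks and conjugating back gives the entries of e^{tA} as shown above.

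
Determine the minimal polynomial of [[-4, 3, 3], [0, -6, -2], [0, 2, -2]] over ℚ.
The characteristic polynomial factors as (x + 4)^3. The minimal polynomial is ∏(x - λ)^{k_λ} where k_λ is the size of the largest Jordan block at λ.

For λ = -4: rank(A + 4I) = 1, and the largest Jordan block has size 2 (the smallest k with rank((A + 4I)^k) = rank((A + 4I)^(k+1))).

So m_A(x) = (x + 4)^2.

m_A(x) = (x + 4)^2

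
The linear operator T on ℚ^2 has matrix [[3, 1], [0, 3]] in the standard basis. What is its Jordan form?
J = [[3, 1], [0, 3]]

The characteristic polynomial is det(xI - A) = (x - 3)^2, so the eigenvalues are 3 (algebraic multiplicity 2).

For λ = 3: rank(A - 3I) = 1, rank((A - 3I)^2) = 0. The eigenspace has dimension 2 - 1 = 1, so there is 1 Jordan block; the rank sequence gives block sizes [2].

Assembling the blocks gives the Jordan form J above.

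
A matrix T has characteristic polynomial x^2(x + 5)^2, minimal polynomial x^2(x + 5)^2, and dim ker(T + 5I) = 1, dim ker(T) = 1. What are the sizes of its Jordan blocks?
Jordan blocks: (-5, 2), (0, 2)

λ = -5: algebraic multiplicity 2 (exponent in χ_T), largest block size 2 (exponent in m_T), 1 block (geometric multiplicity). This forces block sizes [2].
λ = 0: algebraic multiplicity 2 (exponent in χ_T), largest block size 2 (exponent in m_T), 1 block (geometric multiplicity). This forces block sizes [2].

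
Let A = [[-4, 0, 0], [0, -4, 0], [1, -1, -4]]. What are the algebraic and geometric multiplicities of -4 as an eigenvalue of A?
algebraic multiplicity 3, geometric multiplicity 2

The characteristic polynomial is (x + 4)^3, so the factor x + 4 appears with exponent 3: the algebraic multiplicity is 3.

rank(A + 4I) = 1, so the eigenspace has dimension 3 - 1 = 2: the geometric multiplicity is 2.

Since 2 < 3, A is not diagonalizable.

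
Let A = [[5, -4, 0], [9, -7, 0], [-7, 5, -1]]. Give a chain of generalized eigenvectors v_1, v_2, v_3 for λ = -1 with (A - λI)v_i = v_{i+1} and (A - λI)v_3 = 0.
We seek v_1 ∈ ker((A + I)^3) \ ker((A + I)^2), then set v_{i+1} = (A + I) v_i.

One such chain is v_1 = [[5, 7, 0]]^T, v_2 = [[2, 3, 0]]^T, v_3 = [[0, 0, 1]]^T. Check: (A + I) v_3 = [[0, 0, 0]]^T = 0.

v_1 = [[5, 7, 0]]^T, v_2 = [[2, 3, 0]]^T, v_3 = [[0, 0, 1]]^T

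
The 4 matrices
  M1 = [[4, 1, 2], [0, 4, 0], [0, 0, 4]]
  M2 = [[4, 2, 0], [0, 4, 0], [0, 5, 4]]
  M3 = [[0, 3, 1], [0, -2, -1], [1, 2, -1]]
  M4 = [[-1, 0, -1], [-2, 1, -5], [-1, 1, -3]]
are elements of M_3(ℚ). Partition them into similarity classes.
Characteristic polynomials: χ_{M1} = (x - 4)^3, χ_{M2} = (x - 4)^3, χ_{M3} = (x + 1)^3, χ_{M4} = (x + 1)^3.

{M1, M2}: invariant factors x - 4, (x - 4)^2.

{M3, M4}: invariant factors (x + 1)^3.

Matrices are similar if and only if their invariant-factor lists agree; the partition into similarity classes is {M1, M2}, {M3, M4}.

2 classes: {M1, M2}, {M3, M4}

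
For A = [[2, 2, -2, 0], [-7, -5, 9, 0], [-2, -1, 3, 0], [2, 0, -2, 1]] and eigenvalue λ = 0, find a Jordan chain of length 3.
We seek v_1 ∈ ker(A^3) \ ker(A^2), then set v_{i+1} = A v_i.

One such chain is v_1 = [[1, 0, 1, 0]]^T, v_2 = [[0, 2, 1, 0]]^T, v_3 = [[2, -1, 1, -2]]^T. Check: A v_3 = [[0, 0, 0, 0]]^T = 0.

v_1 = [[1, 0, 1, 0]]^T, v_2 = [[0, 2, 1, 0]]^T, v_3 = [[2, -1, 1, -2]]^T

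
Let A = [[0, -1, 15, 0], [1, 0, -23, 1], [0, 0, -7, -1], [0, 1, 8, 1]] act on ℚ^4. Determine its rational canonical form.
R = [[0, 0, 0, -16], [1, 0, 0, 24], [0, 1, 0, -1], [0, 0, 1, -6]]

The invariant factors of A (the non-unit diagonal entries of the Smith normal form of xI - A over ℚ[x]) are (x - 1)^2(x + 4)^2, each dividing the next. The characteristic polynomial is their product, (x - 1)^2(x + 4)^2.

The rational canonical form is the block-diagonal matrix of companion matrices C(f_i):
R = [[0, 0, 0, -16], [1, 0, 0, 24], [0, 1, 0, -1], [0, 0, 1, -6]].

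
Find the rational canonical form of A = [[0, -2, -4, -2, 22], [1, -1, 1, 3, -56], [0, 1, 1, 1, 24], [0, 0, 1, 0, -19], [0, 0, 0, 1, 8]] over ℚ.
The invariant factors of A (the non-unit diagonal entries of the Smith normal form of xI - A over ℚ[x]) are (x - 4)^2(x^3 + 2x - 2), each dividing the next. The characteristic polynomial is their product, (x - 4)^2(x^3 + 2x - 2).

The rational canonical form is the block-diagonal matrix of companion matrices C(f_i):
R = [[0, 0, 0, 0, 32], [1, 0, 0, 0, -48], [0, 1, 0, 0, 18], [0, 0, 1, 0, -18], [0, 0, 0, 1, 8]].

Note the characteristic polynomial does not split into linear factors over ℚ, so A has no Jordan form over ℚ; the rational canonical form exists over any field.

R = [[0, 0, 0, 0, 32], [1, 0, 0, 0, -48], [0, 1, 0, 0, 18], [0, 0, 1, 0, -18], [0, 0, 0, 1, 8]]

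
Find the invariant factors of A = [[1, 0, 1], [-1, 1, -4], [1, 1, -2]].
x^3

The Jordan structure of A has elementary divisors x^3. Arranging the block sizes at each eigenvalue in decreasing order and taking row products gives the invariant factors.

Invariant factors (smallest first, each dividing the next): x^3.

Check: the last factor x^3 is the minimal polynomial, and the product x^3 is the characteristic polynomial.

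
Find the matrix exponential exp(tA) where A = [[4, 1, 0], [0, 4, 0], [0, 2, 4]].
e^{tA} = [[e^{4*t}, t*e^{4*t}, 0], [0, e^{4*t}, 0], [0, 2*t*e^{4*t}, e^{4*t}]]

A has Jordan form J = [[4, 1, 0], [0, 4, 0], [0, 0, 4]] with A = PJP^{-1}, so e^{tA} = P e^{tJ} P^{-1}.

For a Jordan block J_k(λ), e^{tJ_k(λ)} = e^{λt} · (I + tN + t^2 N^2/2! + ... + t^{k-1} N^{k-1}/(k-1)!) where N is the nilpotent superdiagonal part.

Assembling the blocks and conjugating back gives the entries of e^{tA} as shown above.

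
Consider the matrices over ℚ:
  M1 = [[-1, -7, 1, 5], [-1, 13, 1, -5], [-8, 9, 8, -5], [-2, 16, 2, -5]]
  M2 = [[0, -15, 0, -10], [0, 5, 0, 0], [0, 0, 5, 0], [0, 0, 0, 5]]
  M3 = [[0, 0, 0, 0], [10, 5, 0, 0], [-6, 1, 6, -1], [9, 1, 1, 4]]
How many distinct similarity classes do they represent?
Characteristic polynomials: χ_{M1} = x(x - 5)^3, χ_{M2} = x(x - 5)^3, χ_{M3} = x(x - 5)^3.

{M1, M3}: invariant factors x - 5, x(x - 5)^2.

{M2}: invariant factors x - 5, x - 5, x(x - 5).

Matrices are similar if and only if their invariant-factor lists agree; the partition into similarity classes is {M1, M3}, {M2}.

2 classes: {M1, M3}, {M2}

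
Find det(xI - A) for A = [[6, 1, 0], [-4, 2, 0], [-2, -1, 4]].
xI - A = [[x - 6, -1, 0], [4, x - 2, 0], [2, 1, x - 4]].

Expanding det(xI - A) along the first row:
det(xI - A) = + (x - 6)·det([[x - 2, 0], [1, x - 4]]) - (-1)·det([[4, 0], [2, x - 4]]) + (0)·det([[4, x - 2], [2, 1]]).

Evaluating gives χ_A(x) = x^3 - 12x^2 + 48x - 64 = (x - 4)^3.

χ_A(x) = (x - 4)^3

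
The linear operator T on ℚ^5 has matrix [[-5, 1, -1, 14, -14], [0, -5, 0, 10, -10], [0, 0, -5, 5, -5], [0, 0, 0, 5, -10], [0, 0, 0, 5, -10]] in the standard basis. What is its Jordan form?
J = [[-5, 1, 0, 0, 0], [0, -5, 0, 0, 0], [0, 0, -5, 0, 0], [0, 0, 0, -5, 0], [0, 0, 0, 0, 0]]

The characteristic polynomial is det(xI - A) = x(x + 5)^4, so the eigenvalues are -5 (algebraic multiplicity 4), 0 (algebraic multiplicity 1).

For λ = -5: rank(A + 5I) = 2, rank((A + 5I)^2) = 1. The eigenspace has dimension 5 - 2 = 3, so there are 3 Jordan blocks; the rank sequence gives block sizes [2, 1, 1].

For λ = 0: algebraic multiplicity 1 gives one 1×1 block.

Assembling the blocks gives the Jordan form J above.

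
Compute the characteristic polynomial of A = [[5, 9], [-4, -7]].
χ_A(x) = (x + 1)^2

xI - A = [[x - 5, -9], [4, x + 7]].

Expanding det(xI - A) along the first row:
det(xI - A) = + (x - 5)·det([[x + 7]]) - (-9)·det([[4]]).

Evaluating gives χ_A(x) = x^2 + 2x + 1 = (x + 1)^2.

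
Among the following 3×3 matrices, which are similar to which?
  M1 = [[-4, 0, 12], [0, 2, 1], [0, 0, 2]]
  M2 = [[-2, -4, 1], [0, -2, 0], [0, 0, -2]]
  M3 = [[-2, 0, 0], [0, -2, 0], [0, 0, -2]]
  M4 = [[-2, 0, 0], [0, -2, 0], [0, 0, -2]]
Characteristic polynomials: χ_{M1} = (x - 2)^2(x + 4), χ_{M2} = (x + 2)^3, χ_{M3} = (x + 2)^3, χ_{M4} = (x + 2)^3.

{M1}: invariant factors (x - 2)^2(x + 4).

{M2}: invariant factors x + 2, (x + 2)^2.

{M3, M4}: invariant factors x + 2, x + 2, x + 2.

Matrices are similar if and only if their invariant-factor lists agree; the partition into similarity classes is {M1}, {M2}, {M3, M4}.

3 classes: {M1}, {M2}, {M3, M4}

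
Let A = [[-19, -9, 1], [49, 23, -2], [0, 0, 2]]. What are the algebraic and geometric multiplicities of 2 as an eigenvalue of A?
algebraic multiplicity 3, geometric multiplicity 1

The characteristic polynomial is (x - 2)^3, so the factor x - 2 appears with exponent 3: the algebraic multiplicity is 3.

rank(A - 2I) = 2, so the eigenspace has dimension 3 - 2 = 1: the geometric multiplicity is 1.

Since 1 < 3, A is not diagonalizable.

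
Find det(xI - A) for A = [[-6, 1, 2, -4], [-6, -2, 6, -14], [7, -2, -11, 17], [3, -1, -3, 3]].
χ_A(x) = (x + 4)^4

xI - A = [[x + 6, -1, -2, 4], [6, x + 2, -6, 14], [-7, 2, x + 11, -17], [-3, 1, 3, x - 3]].

Expanding det(xI - A) along the first row:
det(xI - A) = + (x + 6)·det([[x + 2, -6, 14], [2, x + 11, -17], [1, 3, x - 3]]) - (-1)·det([[6, -6, 14], [-7, x + 11, -17], [-3, 3, x - 3]]) + (-2)·det([[6, x + 2, 14], [-7, 2, -17], [-3, 1, x - 3]]) - (4)·det([[6, x + 2, -6], [-7, 2, x + 11], [-3, 1, 3]]).

Evaluating gives χ_A(x) = x^4 + 16x^3 + 96x^2 + 256x + 256 = (x + 4)^4.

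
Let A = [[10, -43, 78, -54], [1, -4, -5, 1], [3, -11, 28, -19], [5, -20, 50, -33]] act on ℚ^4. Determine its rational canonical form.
R = [[0, 0, 0, 16], [1, 0, 0, -4], [0, 1, 0, 0], [0, 0, 1, 1]]

The invariant factors of A (the non-unit diagonal entries of the Smith normal form of xI - A over ℚ[x]) are (x - 2)(x + 2)(x^2 - x + 4), each dividing the next. The characteristic polynomial is their product, (x - 2)(x + 2)(x^2 - x + 4).

The rational canonical form is the block-diagonal matrix of companion matrices C(f_i):
R = [[0, 0, 0, 16], [1, 0, 0, -4], [0, 1, 0, 0], [0, 0, 1, 1]].

Note the characteristic polynomial does not split into linear factors over ℚ, so A has no Jordan form over ℚ; the rational canonical form exists over any field.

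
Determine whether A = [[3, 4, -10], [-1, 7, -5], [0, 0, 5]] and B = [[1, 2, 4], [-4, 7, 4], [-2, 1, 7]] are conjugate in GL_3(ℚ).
Two matrices over a field are similar if and only if they have the same invariant factors.

Both A and B have characteristic polynomial (x - 5)^3 and minimal polynomial (x - 5)^2. Computing further, both have invariant factors x - 5, (x - 5)^2. Hence A and B are similar.

Yes.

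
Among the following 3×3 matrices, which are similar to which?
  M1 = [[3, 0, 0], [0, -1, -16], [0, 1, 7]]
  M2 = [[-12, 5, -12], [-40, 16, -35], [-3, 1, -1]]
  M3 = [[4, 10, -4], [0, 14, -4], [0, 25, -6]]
3 classes: {M1}, {M2}, {M3}

Characteristic polynomials: χ_{M1} = (x - 3)^3, χ_{M2} = (x - 1)^3, χ_{M3} = (x - 4)^3.

{M1}: invariant factors x - 3, (x - 3)^2.

{M2}: invariant factors (x - 1)^3.

{M3}: invariant factors x - 4, (x - 4)^2.

Matrices are similar if and only if their invariant-factor lists agree; the partition into similarity classes is {M1}, {M2}, {M3}.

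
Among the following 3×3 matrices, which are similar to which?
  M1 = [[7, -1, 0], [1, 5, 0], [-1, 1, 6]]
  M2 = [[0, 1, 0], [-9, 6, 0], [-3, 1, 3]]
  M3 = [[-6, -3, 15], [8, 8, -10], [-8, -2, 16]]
Characteristic polynomials: χ_{M1} = (x - 6)^3, χ_{M2} = (x - 3)^3, χ_{M3} = (x - 6)^3.

{M1, M3}: invariant factors x - 6, (x - 6)^2.

{M2}: invariant factors x - 3, (x - 3)^2.

Matrices are similar if and only if their invariant-factor lists agree; the partition into similarity classes is {M1, M3}, {M2}.

2 classes: {M1, M3}, {M2}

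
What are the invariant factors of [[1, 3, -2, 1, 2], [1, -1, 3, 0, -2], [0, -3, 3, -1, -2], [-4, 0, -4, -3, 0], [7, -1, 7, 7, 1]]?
The Jordan structure of A has elementary divisors (x + 3), (x - 1)^3, (x - 1). Arranging the block sizes at each eigenvalue in decreasing order and taking row products gives the invariant factors.

Invariant factors (smallest first, each dividing the next): x - 1, (x - 1)^3(x + 3).

Check: the last factor (x - 1)^3(x + 3) is the minimal polynomial, and the product (x - 1)^4(x + 3) is the characteristic polynomial.

x - 1, (x - 1)^3(x + 3)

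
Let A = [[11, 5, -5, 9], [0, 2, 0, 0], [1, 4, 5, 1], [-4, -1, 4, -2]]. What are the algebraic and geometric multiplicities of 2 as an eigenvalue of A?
algebraic multiplicity 2, geometric multiplicity 1

The characteristic polynomial is (x - 6)^2(x - 2)^2, so the factor x - 2 appears with exponent 2: the algebraic multiplicity is 2.

rank(A - 2I) = 3, so the eigenspace has dimension 4 - 3 = 1: the geometric multiplicity is 1.

Since 1 < 2, A is not diagonalizable.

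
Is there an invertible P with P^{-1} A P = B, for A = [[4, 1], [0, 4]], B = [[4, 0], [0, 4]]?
No.

Both have characteristic polynomial (x - 4)^2, but the minimal polynomial of A is (x - 4)^2 while the minimal polynomial of B is x - 4. The minimal polynomial is a similarity invariant, so A and B are not similar.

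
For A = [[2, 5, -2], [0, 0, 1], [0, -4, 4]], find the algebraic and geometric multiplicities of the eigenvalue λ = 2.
The characteristic polynomial is (x - 2)^3, so the factor x - 2 appears with exponent 3: the algebraic multiplicity is 3.

rank(A - 2I) = 2, so the eigenspace has dimension 3 - 2 = 1: the geometric multiplicity is 1.

Since 1 < 3, A is not diagonalizable.

algebraic multiplicity 3, geometric multiplicity 1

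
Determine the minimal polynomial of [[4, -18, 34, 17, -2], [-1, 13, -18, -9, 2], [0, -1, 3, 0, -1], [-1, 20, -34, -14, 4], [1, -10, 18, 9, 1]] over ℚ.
The characteristic polynomial factors as (x - 3)^4(x + 5). The minimal polynomial is ∏(x - λ)^{k_λ} where k_λ is the size of the largest Jordan block at λ.

For λ = -5: rank(A + 5I) = 4, and the largest Jordan block has size 1 (the smallest k with rank((A + 5I)^k) = rank((A + 5I)^(k+1))).
For λ = 3: rank(A - 3I) = 3, and the largest Jordan block has size 2 (the smallest k with rank((A - 3I)^k) = rank((A - 3I)^(k+1))).

So m_A(x) = (x - 3)^2(x + 5).

m_A(x) = (x - 3)^2(x + 5)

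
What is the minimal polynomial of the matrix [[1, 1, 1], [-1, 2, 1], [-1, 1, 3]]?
m_A(x) = (x - 2)^3

The characteristic polynomial factors as (x - 2)^3. The minimal polynomial is ∏(x - λ)^{k_λ} where k_λ is the size of the largest Jordan block at λ.

For λ = 2: rank(A - 2I) = 2, and the largest Jordan block has size 3 (the smallest k with rank((A - 2I)^k) = rank((A - 2I)^(k+1))).

So m_A(x) = (x - 2)^3.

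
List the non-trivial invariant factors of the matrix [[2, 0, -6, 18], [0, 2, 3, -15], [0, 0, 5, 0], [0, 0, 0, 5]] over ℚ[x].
The Jordan structure of A has elementary divisors (x - 2), (x - 2), (x - 5), (x - 5). Arranging the block sizes at each eigenvalue in decreasing order and taking row products gives the invariant factors.

Invariant factors (smallest first, each dividing the next): (x - 5)(x - 2), (x - 5)(x - 2).

Check: the last factor (x - 5)(x - 2) is the minimal polynomial, and the product (x - 5)^2(x - 2)^2 is the characteristic polynomial.

(x - 5)(x - 2), (x - 5)(x - 2)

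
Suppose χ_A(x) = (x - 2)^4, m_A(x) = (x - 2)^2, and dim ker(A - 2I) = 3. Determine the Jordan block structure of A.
λ = 2: algebraic multiplicity 4 (exponent in χ_A), largest block size 2 (exponent in m_A), 3 blocks (geometric multiplicity). These force block sizes [2, 1, 1].

Jordan blocks: (2, 2), (2, 1), (2, 1)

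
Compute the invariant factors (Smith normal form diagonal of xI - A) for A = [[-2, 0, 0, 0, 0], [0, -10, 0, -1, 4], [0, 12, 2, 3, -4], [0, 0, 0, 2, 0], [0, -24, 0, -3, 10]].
The Jordan structure of A has elementary divisors (x + 2), (x + 2), (x - 2)^2, (x - 2). Arranging the block sizes at each eigenvalue in decreasing order and taking row products gives the invariant factors.

Invariant factors (smallest first, each dividing the next): (x - 2)(x + 2), (x - 2)^2(x + 2).

Check: the last factor (x - 2)^2(x + 2) is the minimal polynomial, and the product (x - 2)^3(x + 2)^2 is the characteristic polynomial.

(x - 2)(x + 2), (x - 2)^2(x + 2)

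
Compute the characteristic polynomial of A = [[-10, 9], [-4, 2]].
xI - A = [[x + 10, -9], [4, x - 2]].

Expanding det(xI - A) along the first row:
det(xI - A) = + (x + 10)·det([[x - 2]]) - (-9)·det([[4]]).

Evaluating gives χ_A(x) = x^2 + 8x + 16 = (x + 4)^2.

χ_A(x) = (x + 4)^2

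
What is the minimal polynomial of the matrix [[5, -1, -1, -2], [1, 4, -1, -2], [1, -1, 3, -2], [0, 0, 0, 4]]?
The characteristic polynomial factors as (x - 4)^4. The minimal polynomial is ∏(x - λ)^{k_λ} where k_λ is the size of the largest Jordan block at λ.

For λ = 4: rank(A - 4I) = 2, and the largest Jordan block has size 3 (the smallest k with rank((A - 4I)^k) = rank((A - 4I)^(k+1))).

So m_A(x) = (x - 4)^3.

m_A(x) = (x - 4)^3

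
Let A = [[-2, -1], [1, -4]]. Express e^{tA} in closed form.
e^{tA} = [[(t + 1)*e^{-3*t}, -t*e^{-3*t}], [t*e^{-3*t}, (1 - t)*e^{-3*t}]]

A has Jordan form J = [[-3, 1], [0, -3]] with A = PJP^{-1}, so e^{tA} = P e^{tJ} P^{-1}.

For a Jordan block J_k(λ), e^{tJ_k(λ)} = e^{λt} · (I + tN + t^2 N^2/2! + ... + t^{k-1} N^{k-1}/(k-1)!) where N is the nilpotent superdiagonal part.

Assembling the blocks and conjugating back gives the entries of e^{tA} as shown above.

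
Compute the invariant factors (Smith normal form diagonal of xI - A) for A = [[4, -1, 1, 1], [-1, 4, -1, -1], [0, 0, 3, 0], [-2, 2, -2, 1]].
The Jordan structure of A has elementary divisors (x - 3)^2, (x - 3), (x - 3). Arranging the block sizes at each eigenvalue in decreasing order and taking row products gives the invariant factors.

Invariant factors (smallest first, each dividing the next): x - 3, x - 3, (x - 3)^2.

Check: the last factor (x - 3)^2 is the minimal polynomial, and the product (x - 3)^4 is the characteristic polynomial.

x - 3, x - 3, (x - 3)^2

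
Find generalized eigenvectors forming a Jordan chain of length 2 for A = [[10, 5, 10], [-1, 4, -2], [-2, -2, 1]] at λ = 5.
We seek v_1 ∈ ker((A - 5I)^2) \ ker(A - 5I), then set v_{i+1} = (A - 5I) v_i.

One such chain is v_1 = [[8, -1, -4]]^T, v_2 = [[-5, 1, 2]]^T. Check: (A - 5I) v_2 = [[0, 0, 0]]^T = 0.

v_1 = [[8, -1, -4]]^T, v_2 = [[-5, 1, 2]]^T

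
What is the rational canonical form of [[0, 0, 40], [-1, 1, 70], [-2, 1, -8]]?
R = [[0, 0, 40], [1, 0, -2], [0, 1, -7]]

The invariant factors of A (the non-unit diagonal entries of the Smith normal form of xI - A over ℚ[x]) are (x - 2)(x + 4)(x + 5), each dividing the next. The characteristic polynomial is their product, (x - 2)(x + 4)(x + 5).

The rational canonical form is the block-diagonal matrix of companion matrices C(f_i):
R = [[0, 0, 40], [1, 0, -2], [0, 1, -7]].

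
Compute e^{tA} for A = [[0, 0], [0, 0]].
e^{tA} = [[1, 0], [0, 1]]

A has Jordan form J = [[0, 0], [0, 0]] with A = PJP^{-1}, so e^{tA} = P e^{tJ} P^{-1}.

For a Jordan block J_k(λ), e^{tJ_k(λ)} = e^{λt} · (I + tN + t^2 N^2/2! + ... + t^{k-1} N^{k-1}/(k-1)!) where N is the nilpotent superdiagonal part.

Assembling the blocks and conjugating back gives the entries of e^{tA} as shown above.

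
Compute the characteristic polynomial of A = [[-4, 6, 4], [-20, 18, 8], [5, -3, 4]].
χ_A(x) = (x - 6)^3

xI - A = [[x + 4, -6, -4], [20, x - 18, -8], [-5, 3, x - 4]].

Expanding det(xI - A) along the first row:
det(xI - A) = + (x + 4)·det([[x - 18, -8], [3, x - 4]]) - (-6)·det([[20, -8], [-5, x - 4]]) + (-4)·det([[20, x - 18], [-5, 3]]).

Evaluating gives χ_A(x) = x^3 - 18x^2 + 108x - 216 = (x - 6)^3.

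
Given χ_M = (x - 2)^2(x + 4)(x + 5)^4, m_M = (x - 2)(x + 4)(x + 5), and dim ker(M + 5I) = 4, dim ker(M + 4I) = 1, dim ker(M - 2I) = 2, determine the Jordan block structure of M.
Jordan blocks: (-5, 1), (-5, 1), (-5, 1), (-5, 1), (-4, 1), (2, 1), (2, 1)

λ = -5: algebraic multiplicity 4 (exponent in χ_M), largest block size 1 (exponent in m_M), 4 blocks (geometric multiplicity). These force block sizes [1, 1, 1, 1].
λ = -4: algebraic multiplicity 1 (exponent in χ_M), largest block size 1 (exponent in m_M), 1 block (geometric multiplicity). This forces block sizes [1].
λ = 2: algebraic multiplicity 2 (exponent in χ_M), largest block size 1 (exponent in m_M), 2 blocks (geometric multiplicity). These force block sizes [1, 1].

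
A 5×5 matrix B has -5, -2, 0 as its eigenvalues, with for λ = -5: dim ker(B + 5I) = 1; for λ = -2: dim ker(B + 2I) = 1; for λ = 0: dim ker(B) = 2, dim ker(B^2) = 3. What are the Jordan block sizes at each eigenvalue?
Jordan blocks: (-5, 1), (-2, 1), (0, 2), (0, 1)

λ = -5: successive nullity increments [1] count blocks of size ≥ k; block sizes are [1].
λ = -2: successive nullity increments [1] count blocks of size ≥ k; block sizes are [1].
λ = 0: successive nullity increments [2, 1] count blocks of size ≥ k; block sizes are [2, 1].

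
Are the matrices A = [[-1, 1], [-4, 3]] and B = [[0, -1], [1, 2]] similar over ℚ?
Yes.

Two matrices over a field are similar if and only if they have the same invariant factors.

Both A and B have characteristic polynomial (x - 1)^2 and minimal polynomial (x - 1)^2. Computing further, both have invariant factors (x - 1)^2. Hence A and B are similar.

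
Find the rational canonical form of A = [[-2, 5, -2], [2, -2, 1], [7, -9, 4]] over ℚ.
R = [[0, 0, 1], [1, 0, -1], [0, 1, 0]]

The invariant factors of A (the non-unit diagonal entries of the Smith normal form of xI - A over ℚ[x]) are x^3 + x - 1, each dividing the next. The characteristic polynomial is their product, x^3 + x - 1.

The rational canonical form is the block-diagonal matrix of companion matrices C(f_i):
R = [[0, 0, 1], [1, 0, -1], [0, 1, 0]].

Note the characteristic polynomial does not split into linear factors over ℚ, so A has no Jordan form over ℚ; the rational canonical form exists over any field.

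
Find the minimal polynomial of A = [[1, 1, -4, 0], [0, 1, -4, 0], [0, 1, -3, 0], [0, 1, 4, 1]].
The characteristic polynomial factors as (x - 1)^2(x + 1)^2. The minimal polynomial is ∏(x - λ)^{k_λ} where k_λ is the size of the largest Jordan block at λ.

For λ = -1: rank(A + I) = 3, and the largest Jordan block has size 2 (the smallest k with rank((A + I)^k) = rank((A + I)^(k+1))).
For λ = 1: rank(A - I) = 2, and the largest Jordan block has size 1 (the smallest k with rank((A - I)^k) = rank((A - I)^(k+1))).

So m_A(x) = (x - 1)(x + 1)^2.

m_A(x) = (x - 1)(x + 1)^2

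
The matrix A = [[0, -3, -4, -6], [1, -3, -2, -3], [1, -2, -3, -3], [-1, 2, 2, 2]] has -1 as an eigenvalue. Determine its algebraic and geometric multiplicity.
algebraic multiplicity 4, geometric multiplicity 2

The characteristic polynomial is (x + 1)^4, so the factor x + 1 appears with exponent 4: the algebraic multiplicity is 4.

rank(A + I) = 2, so the eigenspace has dimension 4 - 2 = 2: the geometric multiplicity is 2.

Since 2 < 4, A is not diagonalizable.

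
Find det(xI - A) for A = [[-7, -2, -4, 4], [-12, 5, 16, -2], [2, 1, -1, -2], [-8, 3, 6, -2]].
xI - A = [[x + 7, 2, 4, -4], [12, x - 5, -16, 2], [-2, -1, x + 1, 2], [8, -3, -6, x + 2]].

Expanding det(xI - A) along the first row:
det(xI - A) = + (x + 7)·det([[x - 5, -16, 2], [-1, x + 1, 2], [-3, -6, x + 2]]) - (2)·det([[12, -16, 2], [-2, x + 1, 2], [8, -6, x + 2]]) + (4)·det([[12, x - 5, 2], [-2, -1, 2], [8, -3, x + 2]]) - (-4)·det([[12, x - 5, -16], [-2, -1, x + 1], [8, -3, -6]]).

Evaluating gives χ_A(x) = x^4 + 5x^3 - 9x^2 - 81x - 108 = (x - 4)(x + 3)^3.

χ_A(x) = (x - 4)(x + 3)^3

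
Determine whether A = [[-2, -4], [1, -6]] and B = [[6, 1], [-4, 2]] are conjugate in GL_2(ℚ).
No.

trace(A) = -8 but trace(B) = 8. The trace is a similarity invariant, so A and B are not similar.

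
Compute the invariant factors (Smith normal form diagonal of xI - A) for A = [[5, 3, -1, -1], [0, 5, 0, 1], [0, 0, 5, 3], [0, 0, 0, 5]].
(x - 5)^2, (x - 5)^2

The Jordan structure of A has elementary divisors (x - 5)^2, (x - 5)^2. Arranging the block sizes at each eigenvalue in decreasing order and taking row products gives the invariant factors.

Invariant factors (smallest first, each dividing the next): (x - 5)^2, (x - 5)^2.

Check: the last factor (x - 5)^2 is the minimal polynomial, and the product (x - 5)^4 is the characteristic polynomial.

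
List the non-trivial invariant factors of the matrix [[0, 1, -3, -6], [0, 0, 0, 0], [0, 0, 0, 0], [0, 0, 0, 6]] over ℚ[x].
The Jordan structure of A has elementary divisors x^2, x, (x - 6). Arranging the block sizes at each eigenvalue in decreasing order and taking row products gives the invariant factors.

Invariant factors (smallest first, each dividing the next): x, x^2(x - 6).

Check: the last factor x^2(x - 6) is the minimal polynomial, and the product x^3(x - 6) is the characteristic polynomial.

x, x^2(x - 6)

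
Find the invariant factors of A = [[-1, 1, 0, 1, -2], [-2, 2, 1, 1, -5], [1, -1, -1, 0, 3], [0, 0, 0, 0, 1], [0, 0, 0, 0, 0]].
x^2, x^3

The Jordan structure of A has elementary divisors x^3, x^2. Arranging the block sizes at each eigenvalue in decreasing order and taking row products gives the invariant factors.

Invariant factors (smallest first, each dividing the next): x^2, x^3.

Check: the last factor x^3 is the minimal polynomial, and the product x^5 is the characteristic polynomial.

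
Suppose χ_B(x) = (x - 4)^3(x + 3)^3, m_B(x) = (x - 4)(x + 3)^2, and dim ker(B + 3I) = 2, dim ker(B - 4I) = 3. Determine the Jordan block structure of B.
λ = -3: algebraic multiplicity 3 (exponent in χ_B), largest block size 2 (exponent in m_B), 2 blocks (geometric multiplicity). These force block sizes [2, 1].
λ = 4: algebraic multiplicity 3 (exponent in χ_B), largest block size 1 (exponent in m_B), 3 blocks (geometric multiplicity). These force block sizes [1, 1, 1].

Jordan blocks: (-3, 2), (-3, 1), (4, 1), (4, 1), (4, 1)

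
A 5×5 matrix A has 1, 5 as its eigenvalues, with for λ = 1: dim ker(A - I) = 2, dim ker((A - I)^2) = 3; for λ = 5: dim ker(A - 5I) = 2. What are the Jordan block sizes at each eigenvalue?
Jordan blocks: (1, 2), (1, 1), (5, 1), (5, 1)

λ = 1: successive nullity increments [2, 1] count blocks of size ≥ k; block sizes are [2, 1].
λ = 5: successive nullity increments [2] count blocks of size ≥ k; block sizes are [1, 1].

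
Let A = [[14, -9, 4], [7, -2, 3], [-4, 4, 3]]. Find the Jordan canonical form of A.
J = [[5, 1, 0], [0, 5, 1], [0, 0, 5]]

The characteristic polynomial is det(xI - A) = (x - 5)^3, so the eigenvalues are 5 (algebraic multiplicity 3).

For λ = 5: rank(A - 5I) = 2, rank((A - 5I)^2) = 1, rank((A - 5I)^3) = 0. The eigenspace has dimension 3 - 2 = 1, so there is 1 Jordan block; the rank sequence gives block sizes [3].

Assembling the blocks gives the Jordan form J above.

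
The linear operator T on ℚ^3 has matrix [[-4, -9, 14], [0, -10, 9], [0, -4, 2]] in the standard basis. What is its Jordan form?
The characteristic polynomial is det(xI - A) = (x + 4)^3, so the eigenvalues are -4 (algebraic multiplicity 3).

For λ = -4: rank(A + 4I) = 2, rank((A + 4I)^2) = 1, rank((A + 4I)^3) = 0. The eigenspace has dimension 3 - 2 = 1, so there is 1 Jordan block; the rank sequence gives block sizes [3].

Assembling the blocks gives the Jordan form J above.

J = [[-4, 1, 0], [0, -4, 1], [0, 0, -4]]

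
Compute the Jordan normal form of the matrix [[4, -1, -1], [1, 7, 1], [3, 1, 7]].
J = [[6, 1, 0], [0, 6, 1], [0, 0, 6]]

The characteristic polynomial is det(xI - A) = (x - 6)^3, so the eigenvalues are 6 (algebraic multiplicity 3).

For λ = 6: rank(A - 6I) = 2, rank((A - 6I)^2) = 1, rank((A - 6I)^3) = 0. The eigenspace has dimension 3 - 2 = 1, so there is 1 Jordan block; the rank sequence gives block sizes [3].

Assembling the blocks gives the Jordan form J above.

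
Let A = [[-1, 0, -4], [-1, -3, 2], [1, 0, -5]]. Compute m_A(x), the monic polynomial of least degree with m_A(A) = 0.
m_A(x) = (x + 3)^2

The characteristic polynomial factors as (x + 3)^3. The minimal polynomial is ∏(x - λ)^{k_λ} where k_λ is the size of the largest Jordan block at λ.

For λ = -3: rank(A + 3I) = 1, and the largest Jordan block has size 2 (the smallest k with rank((A + 3I)^k) = rank((A + 3I)^(k+1))).

So m_A(x) = (x + 3)^2.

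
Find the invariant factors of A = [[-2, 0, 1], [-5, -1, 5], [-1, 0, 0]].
x + 1, (x + 1)^2

The Jordan structure of A has elementary divisors (x + 1)^2, (x + 1). Arranging the block sizes at each eigenvalue in decreasing order and taking row products gives the invariant factors.

Invariant factors (smallest first, each dividing the next): x + 1, (x + 1)^2.

Check: the last factor (x + 1)^2 is the minimal polynomial, and the product (x + 1)^3 is the characteristic polynomial.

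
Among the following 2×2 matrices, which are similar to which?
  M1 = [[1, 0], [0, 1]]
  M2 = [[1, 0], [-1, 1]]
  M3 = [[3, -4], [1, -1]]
2 classes: {M1}, {M2, M3}

Characteristic polynomials: χ_{M1} = (x - 1)^2, χ_{M2} = (x - 1)^2, χ_{M3} = (x - 1)^2.

{M1}: invariant factors x - 1, x - 1.

{M2, M3}: invariant factors (x - 1)^2.

Matrices are similar if and only if their invariant-factor lists agree; the partition into similarity classes is {M1}, {M2, M3}.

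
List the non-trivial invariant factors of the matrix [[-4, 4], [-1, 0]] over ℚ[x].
The Jordan structure of A has elementary divisors (x + 2)^2. Arranging the block sizes at each eigenvalue in decreasing order and taking row products gives the invariant factors.

Invariant factors (smallest first, each dividing the next): (x + 2)^2.

Check: the last factor (x + 2)^2 is the minimal polynomial, and the product (x + 2)^2 is the characteristic polynomial.

(x + 2)^2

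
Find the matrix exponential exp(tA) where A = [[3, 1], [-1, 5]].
e^{tA} = [[(1 - t)*e^{4*t}, t*e^{4*t}], [-t*e^{4*t}, (t + 1)*e^{4*t}]]

A has Jordan form J = [[4, 1], [0, 4]] with A = PJP^{-1}, so e^{tA} = P e^{tJ} P^{-1}.

For a Jordan block J_k(λ), e^{tJ_k(λ)} = e^{λt} · (I + tN + t^2 N^2/2! + ... + t^{k-1} N^{k-1}/(k-1)!) where N is the nilpotent superdiagonal part.

Assembling the blocks and conjugating back gives the entries of e^{tA} as shown above.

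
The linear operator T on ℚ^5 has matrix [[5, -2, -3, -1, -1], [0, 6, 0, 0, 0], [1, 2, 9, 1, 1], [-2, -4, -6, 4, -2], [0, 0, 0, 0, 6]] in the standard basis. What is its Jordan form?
The characteristic polynomial is det(xI - A) = (x - 6)^5, so the eigenvalues are 6 (algebraic multiplicity 5).

For λ = 6: rank(A - 6I) = 1, rank((A - 6I)^2) = 0. The eigenspace has dimension 5 - 1 = 4, so there are 4 Jordan blocks; the rank sequence gives block sizes [2, 1, 1, 1].

Assembling the blocks gives the Jordan form J above.

J = [[6, 1, 0, 0, 0], [0, 6, 0, 0, 0], [0, 0, 6, 0, 0], [0, 0, 0, 6, 0], [0, 0, 0, 0, 6]]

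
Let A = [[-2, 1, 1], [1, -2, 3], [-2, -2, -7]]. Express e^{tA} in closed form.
e^{tA} = [[(t + 1)*e^{-3*t}, t*e^{-3*t}, t*e^{-3*t}], [((1 - t)*e^{2*t} - 1)*e^{-5*t}, ((2 - t)*e^{2*t} - 1)*e^{-5*t}, ((2 - t)*e^{2*t} - 2)*e^{-5*t}], [(1 - e^{2*t})*e^{-5*t}, (1 - e^{2*t})*e^{-5*t}, (2 - e^{2*t})*e^{-5*t}]]

A has Jordan form J = [[-5, 0, 0], [0, -3, 1], [0, 0, -3]] with A = PJP^{-1}, so e^{tA} = P e^{tJ} P^{-1}.

For a Jordan block J_k(λ), e^{tJ_k(λ)} = e^{λt} · (I + tN + t^2 N^2/2! + ... + t^{k-1} N^{k-1}/(k-1)!) where N is the nilpotent superdiagonal part.

Assembling the blocks and conjugating back gives the entries of e^{tA} as shown above.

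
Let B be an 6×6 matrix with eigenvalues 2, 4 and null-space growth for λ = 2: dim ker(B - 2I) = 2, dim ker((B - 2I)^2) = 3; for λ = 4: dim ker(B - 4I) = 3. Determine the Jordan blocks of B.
Jordan blocks: (2, 2), (2, 1), (4, 1), (4, 1), (4, 1)

λ = 2: successive nullity increments [2, 1] count blocks of size ≥ k; block sizes are [2, 1].
λ = 4: successive nullity increments [3] count blocks of size ≥ k; block sizes are [1, 1, 1].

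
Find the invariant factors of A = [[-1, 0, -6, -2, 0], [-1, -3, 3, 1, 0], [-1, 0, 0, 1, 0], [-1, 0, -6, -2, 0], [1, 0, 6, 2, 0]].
The Jordan structure of A has elementary divisors (x + 3), (x + 3), x^2, x. Arranging the block sizes at each eigenvalue in decreasing order and taking row products gives the invariant factors.

Invariant factors (smallest first, each dividing the next): x(x + 3), x^2(x + 3).

Check: the last factor x^2(x + 3) is the minimal polynomial, and the product x^3(x + 3)^2 is the characteristic polynomial.

x(x + 3), x^2(x + 3)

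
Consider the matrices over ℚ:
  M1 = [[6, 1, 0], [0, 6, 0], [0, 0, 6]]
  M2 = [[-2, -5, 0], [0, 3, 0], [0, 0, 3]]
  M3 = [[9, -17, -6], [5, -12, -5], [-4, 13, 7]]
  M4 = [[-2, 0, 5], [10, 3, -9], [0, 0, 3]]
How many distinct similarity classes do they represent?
Characteristic polynomials: χ_{M1} = (x - 6)^3, χ_{M2} = (x - 3)^2(x + 2), χ_{M3} = (x - 3)^2(x + 2), χ_{M4} = (x - 3)^2(x + 2).

{M1}: invariant factors x - 6, (x - 6)^2.

{M2}: invariant factors x - 3, (x - 3)(x + 2).

{M3, M4}: invariant factors (x - 3)^2(x + 2).

Matrices are similar if and only if their invariant-factor lists agree; the partition into similarity classes is {M1}, {M2}, {M3, M4}.

3 classes: {M1}, {M2}, {M3, M4}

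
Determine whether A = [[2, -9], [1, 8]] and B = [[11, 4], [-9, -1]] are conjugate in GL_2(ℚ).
Two matrices over a field are similar if and only if they have the same invariant factors.

Both A and B have characteristic polynomial (x - 5)^2 and minimal polynomial (x - 5)^2. Computing further, both have invariant factors (x - 5)^2. Hence A and B are similar.

Yes.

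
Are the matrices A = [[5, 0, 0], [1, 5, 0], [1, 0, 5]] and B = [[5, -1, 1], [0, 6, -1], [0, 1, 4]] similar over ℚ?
Two matrices over a field are similar if and only if they have the same invariant factors.

Both A and B have characteristic polynomial (x - 5)^3 and minimal polynomial (x - 5)^2. Computing further, both have invariant factors x - 5, (x - 5)^2. Hence A and B are similar.

Yes.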